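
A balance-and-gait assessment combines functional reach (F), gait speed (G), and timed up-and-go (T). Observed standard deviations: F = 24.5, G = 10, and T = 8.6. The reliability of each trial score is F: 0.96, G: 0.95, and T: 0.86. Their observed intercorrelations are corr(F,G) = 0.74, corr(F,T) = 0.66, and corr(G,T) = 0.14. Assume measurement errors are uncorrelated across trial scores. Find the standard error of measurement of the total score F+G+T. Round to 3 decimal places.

6.274

Var(total) = 774.21 + 664.804 = 1439.01.
True-score variance = 734.846 + 664.804 = 1399.65, so reliability = 0.9726.
Error variance = 1439.01 − 1399.65 = 39.3644; SEM = √39.3644 = 6.274.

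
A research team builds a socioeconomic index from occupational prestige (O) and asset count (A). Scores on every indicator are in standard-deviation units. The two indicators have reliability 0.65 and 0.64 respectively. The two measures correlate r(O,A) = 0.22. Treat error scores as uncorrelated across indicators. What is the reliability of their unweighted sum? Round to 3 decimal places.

0.709

Var(O+A) = 2 + 2·[0.22] = 2 + 0.44 = 2.44.
With uncorrelated errors the cross-covariances are all true-score covariance, so they carry over unchanged; only the diagonal terms shrink to ρᵢσᵢ².
True-score variance = [0.65 + 0.64] + 0.44 = 1.29 + 0.44 = 1.73.
Reliability = 1.73 / 2.44 = 0.709.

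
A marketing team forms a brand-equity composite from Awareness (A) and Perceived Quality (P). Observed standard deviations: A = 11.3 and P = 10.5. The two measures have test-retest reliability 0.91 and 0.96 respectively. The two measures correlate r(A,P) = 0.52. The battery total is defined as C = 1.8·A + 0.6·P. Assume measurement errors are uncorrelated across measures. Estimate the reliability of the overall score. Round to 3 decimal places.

Var(C) = 1.8²·11.3² + 0.6²·10.5² + 2·[1.08·11.3·10.5·0.52] = 453.406 + 133.268 = 586.673.
Because errors are independent across components, Cov(Tᵢ,Tⱼ) = Cov(Xᵢ,Xⱼ); the off-diagonal part of the true-score variance is the same as above.
True-score variance = [1.8²·11.3²·0.91 + 0.6²·10.5²·0.96] + 133.268 = 414.584 + 133.268 = 547.851.
Reliability = 547.851 / 586.673 = 0.934.

0.934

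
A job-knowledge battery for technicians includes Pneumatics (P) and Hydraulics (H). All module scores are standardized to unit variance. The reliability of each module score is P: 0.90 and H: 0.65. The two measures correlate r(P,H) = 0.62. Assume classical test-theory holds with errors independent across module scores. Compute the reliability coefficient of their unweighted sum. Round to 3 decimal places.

0.861

Var(P+H) = 2 + 2·[0.62] = 2 + 1.24 = 3.24.
Because errors are independent across components, Cov(Tᵢ,Tⱼ) = Cov(Xᵢ,Xⱼ); the off-diagonal part of the true-score variance is the same as above.
True-score variance = [0.90 + 0.65] + 1.24 = 1.55 + 1.24 = 2.79.
Reliability = 2.79 / 3.24 = 0.861.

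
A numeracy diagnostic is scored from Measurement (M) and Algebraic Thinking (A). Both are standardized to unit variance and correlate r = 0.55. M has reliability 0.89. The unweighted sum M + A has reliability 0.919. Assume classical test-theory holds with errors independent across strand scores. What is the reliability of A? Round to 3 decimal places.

0.859

Var(M+A) = 2 + 2·0.55 = 3.100.
True-score variance = ρ_M + ρ_A + 2·0.55, so 0.919 = (0.89 + ρ_A + 1.10) / 3.100.
ρ_A = 0.919·3.100 − 0.89 − 1.10 = 0.859.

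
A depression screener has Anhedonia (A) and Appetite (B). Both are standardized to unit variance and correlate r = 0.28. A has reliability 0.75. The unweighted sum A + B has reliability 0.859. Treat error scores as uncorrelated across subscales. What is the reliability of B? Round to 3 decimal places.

Var(A+B) = 2 + 2·0.28 = 2.560.
True-score variance = ρ_A + ρ_B + 2·0.28, so 0.859 = (0.75 + ρ_B + 0.56) / 2.560.
ρ_B = 0.859·2.560 − 0.75 − 0.56 = 0.889.

0.889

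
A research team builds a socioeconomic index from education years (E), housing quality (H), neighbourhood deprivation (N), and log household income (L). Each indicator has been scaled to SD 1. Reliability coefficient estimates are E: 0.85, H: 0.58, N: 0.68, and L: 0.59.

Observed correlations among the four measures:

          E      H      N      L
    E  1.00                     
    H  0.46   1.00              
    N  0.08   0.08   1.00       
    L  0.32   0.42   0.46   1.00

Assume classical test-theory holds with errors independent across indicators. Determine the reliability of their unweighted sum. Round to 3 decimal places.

Var(E+H+N+L) = 4 + 2·[0.46 + 0.08 + 0.32 + 0.08 + 0.42 + 0.46] = 4 + 3.64 = 7.64.
With uncorrelated errors the cross-covariances are all true-score covariance, so they carry over unchanged; only the diagonal terms shrink to ρᵢσᵢ².
True-score variance = [0.85 + 0.58 + 0.68 + 0.59] + 3.64 = 2.7 + 3.64 = 6.34.
Reliability = 6.34 / 7.64 = 0.830.

0.830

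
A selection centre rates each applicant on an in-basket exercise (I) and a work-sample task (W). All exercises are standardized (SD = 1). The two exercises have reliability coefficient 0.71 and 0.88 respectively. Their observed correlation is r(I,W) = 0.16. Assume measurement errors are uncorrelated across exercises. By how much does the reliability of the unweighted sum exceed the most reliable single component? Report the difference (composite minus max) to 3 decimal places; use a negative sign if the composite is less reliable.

-0.057

Var(sum) = 2 + 0.32 = 2.32; true-score variance = 1.59 + 0.32 = 1.91; composite reliability = 0.8233.
Max component reliability = 0.8800.
Difference = 0.8233 − 0.8800 = -0.057.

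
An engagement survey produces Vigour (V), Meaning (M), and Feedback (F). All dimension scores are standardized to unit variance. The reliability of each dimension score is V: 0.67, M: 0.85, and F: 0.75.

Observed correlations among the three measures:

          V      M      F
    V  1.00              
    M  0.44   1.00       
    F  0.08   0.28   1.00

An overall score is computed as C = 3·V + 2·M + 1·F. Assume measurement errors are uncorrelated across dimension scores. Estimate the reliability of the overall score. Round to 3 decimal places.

Var(C) = 3² + 2² + 1 + 2·[6·0.44 + 3·0.08 + 2·0.28] = 14 + 6.88 = 20.88.
Because errors are independent across components, Cov(Tᵢ,Tⱼ) = Cov(Xᵢ,Xⱼ); the off-diagonal part of the true-score variance is the same as above.
True-score variance = [3²·0.67 + 2²·0.85 + 0.75] + 6.88 = 10.18 + 6.88 = 17.06.
Reliability = 17.06 / 20.88 = 0.817.

0.817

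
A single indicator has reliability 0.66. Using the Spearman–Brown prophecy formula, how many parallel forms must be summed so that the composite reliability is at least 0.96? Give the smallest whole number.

k ≥ ρ*(1−ρ₁)/(ρ₁(1−ρ*)) = 0.96·0.34 / (0.66·0.04) = 12.364.
Smallest integer k = 13.

13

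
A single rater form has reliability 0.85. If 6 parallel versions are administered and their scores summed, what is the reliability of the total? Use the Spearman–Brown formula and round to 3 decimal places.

0.971

ρ_k = kρ / (1 + (k−1)ρ) = 6·0.85 / (1 + 5·0.85) = 5.100 / 5.250 = 0.971.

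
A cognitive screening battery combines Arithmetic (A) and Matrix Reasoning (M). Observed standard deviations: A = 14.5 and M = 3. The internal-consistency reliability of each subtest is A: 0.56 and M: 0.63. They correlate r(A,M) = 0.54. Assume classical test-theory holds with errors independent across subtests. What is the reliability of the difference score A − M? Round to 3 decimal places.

0.444

Var(A−M) = 14.5² + 3² − 2·14.5·3·0.54 = 219.25 − 46.98 = 172.27.
Under uncorrelated errors the observed covariances equal the true-score covariances, so only the own-variance terms attenuate.
True-score variance = [14.5²·0.56 + 3²·0.63] − 46.98 = 123.41 − 46.98 = 76.43.
Reliability = 76.43 / 172.27 = 0.444.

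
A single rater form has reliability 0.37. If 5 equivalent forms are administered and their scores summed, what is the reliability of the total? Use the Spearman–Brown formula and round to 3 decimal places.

ρ_k = kρ / (1 + (k−1)ρ) = 5·0.37 / (1 + 4·0.37) = 1.850 / 2.480 = 0.746.

0.746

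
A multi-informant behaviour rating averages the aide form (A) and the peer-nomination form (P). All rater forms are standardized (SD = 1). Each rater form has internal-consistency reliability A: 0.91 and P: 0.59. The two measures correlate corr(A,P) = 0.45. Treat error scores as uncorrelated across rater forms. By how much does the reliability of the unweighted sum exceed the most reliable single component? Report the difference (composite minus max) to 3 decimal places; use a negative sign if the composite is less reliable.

-0.082

Var(sum) = 2 + 0.9 = 2.9; true-score variance = 1.5 + 0.9 = 2.4; composite reliability = 0.8276.
Max component reliability = 0.9100.
Difference = 0.8276 − 0.9100 = -0.082.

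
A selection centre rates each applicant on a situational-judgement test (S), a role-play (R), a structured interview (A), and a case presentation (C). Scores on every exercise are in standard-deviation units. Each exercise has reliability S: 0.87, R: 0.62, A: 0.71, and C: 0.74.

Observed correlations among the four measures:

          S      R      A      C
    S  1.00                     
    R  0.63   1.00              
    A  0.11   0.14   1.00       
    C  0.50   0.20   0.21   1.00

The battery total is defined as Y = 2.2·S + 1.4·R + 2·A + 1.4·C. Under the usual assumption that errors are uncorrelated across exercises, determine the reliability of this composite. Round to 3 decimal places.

0.870

Var(Y) = 2.2² + 1.4² + 2² + 1.4² + 2·[3.08·0.63 + 4.4·0.11 + 3.08·0.50 + 2.8·0.14 + 1.96·0.20 + 2.8·0.21] = 12.76 + 10.6728 = 23.4328.
Under uncorrelated errors the observed covariances equal the true-score covariances, so only the own-variance terms attenuate.
True-score variance = [2.2²·0.87 + 1.4²·0.62 + 2²·0.71 + 1.4²·0.74] + 10.6728 = 9.7164 + 10.6728 = 20.3892.
Reliability = 20.3892 / 23.4328 = 0.870.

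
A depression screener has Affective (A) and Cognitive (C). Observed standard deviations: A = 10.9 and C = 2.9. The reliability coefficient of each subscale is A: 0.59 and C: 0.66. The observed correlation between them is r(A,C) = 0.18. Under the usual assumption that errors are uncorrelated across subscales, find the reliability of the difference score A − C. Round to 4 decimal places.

0.5548

Var(A−C) = 10.9² + 2.9² − 2·10.9·2.9·0.18 = 127.22 − 11.3796 = 115.84.
Under uncorrelated errors the observed covariances equal the true-score covariances, so only the own-variance terms attenuate.
True-score variance = [10.9²·0.59 + 2.9²·0.66] − 11.3796 = 75.6485 − 11.3796 = 64.2689.
Reliability = 64.2689 / 115.84 = 0.5548.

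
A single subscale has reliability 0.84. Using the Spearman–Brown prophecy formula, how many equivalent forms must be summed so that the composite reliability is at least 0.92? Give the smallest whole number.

3

k ≥ ρ*(1−ρ₁)/(ρ₁(1−ρ*)) = 0.92·0.16 / (0.84·0.08) = 2.190.
Smallest integer k = 3.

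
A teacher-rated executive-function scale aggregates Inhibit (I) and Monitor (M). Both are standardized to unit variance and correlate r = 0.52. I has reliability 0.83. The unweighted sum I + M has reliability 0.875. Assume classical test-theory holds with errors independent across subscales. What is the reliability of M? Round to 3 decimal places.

Var(I+M) = 2 + 2·0.52 = 3.040.
True-score variance = ρ_I + ρ_M + 2·0.52, so 0.875 = (0.83 + ρ_M + 1.04) / 3.040.
ρ_M = 0.875·3.040 − 0.83 − 1.04 = 0.790.

0.790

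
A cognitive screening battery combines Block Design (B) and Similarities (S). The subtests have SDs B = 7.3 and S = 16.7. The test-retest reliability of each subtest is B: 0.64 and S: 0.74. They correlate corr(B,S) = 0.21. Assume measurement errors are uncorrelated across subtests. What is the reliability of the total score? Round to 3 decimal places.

Var(B+S) = 7.3² + 16.7² + 2·[7.3·16.7·0.21] = 332.18 + 51.2022 = 383.382.
Because errors are independent across components, Cov(Tᵢ,Tⱼ) = Cov(Xᵢ,Xⱼ); the off-diagonal part of the true-score variance is the same as above.
True-score variance = [7.3²·0.64 + 16.7²·0.74] + 51.2022 = 240.484 + 51.2022 = 291.686.
Reliability = 291.686 / 383.382 = 0.761.

0.761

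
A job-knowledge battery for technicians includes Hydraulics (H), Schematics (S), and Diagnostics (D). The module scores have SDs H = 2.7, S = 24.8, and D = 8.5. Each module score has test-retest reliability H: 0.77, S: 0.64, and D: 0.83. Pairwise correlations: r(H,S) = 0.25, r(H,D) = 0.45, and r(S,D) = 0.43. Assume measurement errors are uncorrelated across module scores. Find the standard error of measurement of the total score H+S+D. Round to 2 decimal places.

15.34

Var(total) = 694.58 + 235.423 = 930.003.
True-score variance = 459.206 + 235.423 = 694.629, so reliability = 0.7469.
Error variance = 930.003 − 694.629 = 235.374; SEM = √235.374 = 15.34.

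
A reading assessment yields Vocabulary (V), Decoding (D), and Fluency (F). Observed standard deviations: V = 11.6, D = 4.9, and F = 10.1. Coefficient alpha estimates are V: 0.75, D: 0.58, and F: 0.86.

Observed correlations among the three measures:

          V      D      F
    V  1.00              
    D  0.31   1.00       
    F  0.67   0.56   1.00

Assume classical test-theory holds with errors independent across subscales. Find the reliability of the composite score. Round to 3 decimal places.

0.886

Var(V+D+F) = 11.6² + 4.9² + 10.1² + 2·[11.6·4.9·0.31 + 11.6·10.1·0.67 + 4.9·10.1·0.56] = 260.58 + 247.664 = 508.244.
With uncorrelated errors the cross-covariances are all true-score covariance, so they carry over unchanged; only the diagonal terms shrink to ρᵢσᵢ².
True-score variance = [11.6²·0.75 + 4.9²·0.58 + 10.1²·0.86] + 247.664 = 202.574 + 247.664 = 450.238.
Reliability = 450.238 / 508.244 = 0.886.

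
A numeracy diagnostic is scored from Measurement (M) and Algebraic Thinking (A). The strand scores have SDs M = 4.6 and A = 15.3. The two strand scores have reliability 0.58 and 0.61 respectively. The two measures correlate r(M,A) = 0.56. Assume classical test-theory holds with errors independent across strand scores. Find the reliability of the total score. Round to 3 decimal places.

0.700

Var(M+A) = 4.6² + 15.3² + 2·[4.6·15.3·0.56] = 255.25 + 78.8256 = 334.076.
Under uncorrelated errors the observed covariances equal the true-score covariances, so only the own-variance terms attenuate.
True-score variance = [4.6²·0.58 + 15.3²·0.61] + 78.8256 = 155.068 + 78.8256 = 233.893.
Reliability = 233.893 / 334.076 = 0.700.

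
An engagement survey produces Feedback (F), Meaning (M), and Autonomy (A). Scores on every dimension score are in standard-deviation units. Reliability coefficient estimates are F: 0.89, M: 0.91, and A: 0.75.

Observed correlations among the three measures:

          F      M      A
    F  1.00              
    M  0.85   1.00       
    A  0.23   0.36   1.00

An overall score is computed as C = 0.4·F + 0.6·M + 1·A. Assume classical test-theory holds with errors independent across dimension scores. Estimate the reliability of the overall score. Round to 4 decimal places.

Var(C) = 0.4² + 0.6² + 1 + 2·[0.24·0.85 + 0.4·0.23 + 0.6·0.36] = 1.52 + 1.024 = 2.544.
Because errors are independent across components, Cov(Tᵢ,Tⱼ) = Cov(Xᵢ,Xⱼ); the off-diagonal part of the true-score variance is the same as above.
True-score variance = [0.4²·0.89 + 0.6²·0.91 + 0.75] + 1.024 = 1.22 + 1.024 = 2.244.
Reliability = 2.244 / 2.544 = 0.8821.

0.8821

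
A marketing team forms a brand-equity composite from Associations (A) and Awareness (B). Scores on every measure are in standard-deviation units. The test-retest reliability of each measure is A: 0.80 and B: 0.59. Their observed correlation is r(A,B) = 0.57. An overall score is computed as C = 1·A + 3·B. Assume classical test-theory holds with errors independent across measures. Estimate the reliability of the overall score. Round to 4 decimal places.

0.7101

Var(C) = 1 + 3² + 2·[3·0.57] = 10 + 3.42 = 13.42.
Under uncorrelated errors the observed covariances equal the true-score covariances, so only the own-variance terms attenuate.
True-score variance = [0.80 + 3²·0.59] + 3.42 = 6.11 + 3.42 = 9.53.
Reliability = 9.53 / 13.42 = 0.7101.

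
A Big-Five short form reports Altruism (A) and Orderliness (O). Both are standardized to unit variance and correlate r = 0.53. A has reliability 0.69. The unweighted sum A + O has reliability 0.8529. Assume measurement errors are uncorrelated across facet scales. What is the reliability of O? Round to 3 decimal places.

Var(A+O) = 2 + 2·0.53 = 3.060.
True-score variance = ρ_A + ρ_O + 2·0.53, so 0.8529 = (0.69 + ρ_O + 1.06) / 3.060.
ρ_O = 0.8529·3.060 − 0.69 − 1.06 = 0.860.

0.860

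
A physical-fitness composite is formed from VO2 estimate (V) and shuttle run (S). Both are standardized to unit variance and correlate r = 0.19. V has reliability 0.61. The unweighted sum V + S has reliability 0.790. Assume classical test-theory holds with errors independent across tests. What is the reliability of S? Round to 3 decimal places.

Var(V+S) = 2 + 2·0.19 = 2.380.
True-score variance = ρ_V + ρ_S + 2·0.19, so 0.790 = (0.61 + ρ_S + 0.38) / 2.380.
ρ_S = 0.790·2.380 − 0.61 − 0.38 = 0.890.

0.890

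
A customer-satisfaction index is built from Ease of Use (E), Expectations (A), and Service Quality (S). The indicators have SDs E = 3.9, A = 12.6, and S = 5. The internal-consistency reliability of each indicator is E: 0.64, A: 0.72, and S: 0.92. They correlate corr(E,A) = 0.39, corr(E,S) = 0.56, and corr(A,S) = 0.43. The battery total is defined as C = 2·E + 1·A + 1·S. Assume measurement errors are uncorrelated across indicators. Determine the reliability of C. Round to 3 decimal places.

Var(C) = 2²·3.9² + 12.6² + 5² + 2·[2·3.9·12.6·0.39 + 2·3.9·5·0.56 + 12.6·5·0.43] = 244.6 + 174.518 = 419.118.
With uncorrelated errors the cross-covariances are all true-score covariance, so they carry over unchanged; only the diagonal terms shrink to ρᵢσᵢ².
True-score variance = [2²·3.9²·0.64 + 12.6²·0.72 + 5²·0.92] + 174.518 = 176.245 + 174.518 = 350.763.
Reliability = 350.763 / 419.118 = 0.837.

0.837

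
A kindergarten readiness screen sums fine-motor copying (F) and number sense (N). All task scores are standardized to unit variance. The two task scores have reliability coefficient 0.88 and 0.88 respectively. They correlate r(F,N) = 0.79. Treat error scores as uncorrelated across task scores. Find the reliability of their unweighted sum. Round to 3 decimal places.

Var(F+N) = 2 + 2·[0.79] = 2 + 1.58 = 3.58.
With uncorrelated errors the cross-covariances are all true-score covariance, so they carry over unchanged; only the diagonal terms shrink to ρᵢσᵢ².
True-score variance = [0.88 + 0.88] + 1.58 = 1.76 + 1.58 = 3.34.
Reliability = 3.34 / 3.58 = 0.933.

0.933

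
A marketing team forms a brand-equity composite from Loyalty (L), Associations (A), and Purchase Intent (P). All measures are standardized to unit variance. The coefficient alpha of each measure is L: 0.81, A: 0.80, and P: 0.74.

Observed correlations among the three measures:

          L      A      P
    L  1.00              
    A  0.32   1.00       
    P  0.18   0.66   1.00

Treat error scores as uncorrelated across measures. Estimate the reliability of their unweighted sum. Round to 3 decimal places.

Var(L+A+P) = 3 + 2·[0.32 + 0.18 + 0.66] = 3 + 2.32 = 5.32.
Because errors are independent across components, Cov(Tᵢ,Tⱼ) = Cov(Xᵢ,Xⱼ); the off-diagonal part of the true-score variance is the same as above.
True-score variance = [0.81 + 0.80 + 0.74] + 2.32 = 2.35 + 2.32 = 4.67.
Reliability = 4.67 / 5.32 = 0.878.

0.878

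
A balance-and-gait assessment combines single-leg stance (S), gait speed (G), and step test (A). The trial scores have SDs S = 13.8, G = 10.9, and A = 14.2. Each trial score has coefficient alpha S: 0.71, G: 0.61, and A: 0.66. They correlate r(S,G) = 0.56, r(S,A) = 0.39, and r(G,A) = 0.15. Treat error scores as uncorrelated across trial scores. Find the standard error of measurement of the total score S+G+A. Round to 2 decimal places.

13.04

Var(total) = 510.89 + 367.753 = 878.643.
True-score variance = 340.769 + 367.753 = 708.522, so reliability = 0.8064.
Error variance = 878.643 − 708.522 = 170.121; SEM = √170.121 = 13.04.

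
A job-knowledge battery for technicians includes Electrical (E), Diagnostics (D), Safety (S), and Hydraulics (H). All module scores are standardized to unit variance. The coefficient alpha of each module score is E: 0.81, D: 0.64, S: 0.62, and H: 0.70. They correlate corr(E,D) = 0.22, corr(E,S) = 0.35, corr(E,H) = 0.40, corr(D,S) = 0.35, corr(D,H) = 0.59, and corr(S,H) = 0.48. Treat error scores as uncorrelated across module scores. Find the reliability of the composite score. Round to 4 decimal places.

0.8599

Var(E+D+S+H) = 4 + 2·[0.22 + 0.35 + 0.40 + 0.35 + 0.59 + 0.48] = 4 + 4.78 = 8.78.
Under uncorrelated errors the observed covariances equal the true-score covariances, so only the own-variance terms attenuate.
True-score variance = [0.81 + 0.64 + 0.62 + 0.70] + 4.78 = 2.77 + 4.78 = 7.55.
Reliability = 7.55 / 8.78 = 0.8599.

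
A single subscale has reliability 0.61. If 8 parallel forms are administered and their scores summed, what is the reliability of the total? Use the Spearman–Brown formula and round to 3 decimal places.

ρ_k = kρ / (1 + (k−1)ρ) = 8·0.61 / (1 + 7·0.61) = 4.880 / 5.270 = 0.926.

0.926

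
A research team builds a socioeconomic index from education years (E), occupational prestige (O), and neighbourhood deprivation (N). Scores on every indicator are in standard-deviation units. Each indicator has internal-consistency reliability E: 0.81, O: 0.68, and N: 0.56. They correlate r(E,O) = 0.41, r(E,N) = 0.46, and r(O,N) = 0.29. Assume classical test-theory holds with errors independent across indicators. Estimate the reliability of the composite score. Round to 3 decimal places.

Var(E+O+N) = 3 + 2·[0.41 + 0.46 + 0.29] = 3 + 2.32 = 5.32.
With uncorrelated errors the cross-covariances are all true-score covariance, so they carry over unchanged; only the diagonal terms shrink to ρᵢσᵢ².
True-score variance = [0.81 + 0.68 + 0.56] + 2.32 = 2.05 + 2.32 = 4.37.
Reliability = 4.37 / 5.32 = 0.821.

0.821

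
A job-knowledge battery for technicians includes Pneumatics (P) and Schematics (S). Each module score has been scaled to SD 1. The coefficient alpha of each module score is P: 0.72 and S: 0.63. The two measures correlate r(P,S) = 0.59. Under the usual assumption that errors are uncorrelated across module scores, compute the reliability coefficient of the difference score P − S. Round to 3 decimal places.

Var(P−S) = 1 + 1 − 2·0.59 = 2 − 1.18 = 0.82.
Because errors are independent across components, Cov(Tᵢ,Tⱼ) = Cov(Xᵢ,Xⱼ); the off-diagonal part of the true-score variance is the same as above.
True-score variance = [0.72 + 0.63] − 1.18 = 1.35 − 1.18 = 0.17.
Reliability = 0.17 / 0.82 = 0.207.

0.207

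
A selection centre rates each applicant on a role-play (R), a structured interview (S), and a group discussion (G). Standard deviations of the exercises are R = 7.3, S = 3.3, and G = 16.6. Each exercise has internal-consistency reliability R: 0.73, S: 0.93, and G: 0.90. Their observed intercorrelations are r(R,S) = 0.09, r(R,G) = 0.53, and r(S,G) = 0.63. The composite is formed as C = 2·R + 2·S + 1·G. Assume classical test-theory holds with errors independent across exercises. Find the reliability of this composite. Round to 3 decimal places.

0.907

Var(C) = 2²·7.3² + 2²·3.3² + 16.6² + 2·[4·7.3·3.3·0.09 + 2·7.3·16.6·0.53 + 2·3.3·16.6·0.63] = 532.28 + 412.292 = 944.572.
With uncorrelated errors the cross-covariances are all true-score covariance, so they carry over unchanged; only the diagonal terms shrink to ρᵢσᵢ².
True-score variance = [2²·7.3²·0.73 + 2²·3.3²·0.93 + 16.6²·0.90] + 412.292 = 444.122 + 412.292 = 856.414.
Reliability = 856.414 / 944.572 = 0.907.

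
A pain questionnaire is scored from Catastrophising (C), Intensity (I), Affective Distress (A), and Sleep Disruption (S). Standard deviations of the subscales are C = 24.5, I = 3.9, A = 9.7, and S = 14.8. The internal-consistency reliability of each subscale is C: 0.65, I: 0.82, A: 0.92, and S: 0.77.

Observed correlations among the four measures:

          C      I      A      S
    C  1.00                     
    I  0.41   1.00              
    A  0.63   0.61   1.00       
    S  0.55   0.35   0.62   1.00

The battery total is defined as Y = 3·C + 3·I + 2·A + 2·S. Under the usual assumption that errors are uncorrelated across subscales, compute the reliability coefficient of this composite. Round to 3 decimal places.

Var(Y) = 3²·24.5² + 3²·3.9² + 2²·9.7² + 2²·14.8² + 2·[9·24.5·3.9·0.41 + 6·24.5·9.7·0.63 + 6·24.5·14.8·0.55 + 6·3.9·9.7·0.61 + 6·3.9·14.8·0.35 + 4·9.7·14.8·0.62] = 6791.66 + 6126.35 = 12918.
Because errors are independent across components, Cov(Tᵢ,Tⱼ) = Cov(Xᵢ,Xⱼ); the off-diagonal part of the true-score variance is the same as above.
True-score variance = [3²·24.5²·0.65 + 3²·3.9²·0.82 + 2²·9.7²·0.92 + 2²·14.8²·0.77] + 6126.35 = 4644.61 + 6126.35 = 10771.
Reliability = 10771 / 12918 = 0.834.

0.834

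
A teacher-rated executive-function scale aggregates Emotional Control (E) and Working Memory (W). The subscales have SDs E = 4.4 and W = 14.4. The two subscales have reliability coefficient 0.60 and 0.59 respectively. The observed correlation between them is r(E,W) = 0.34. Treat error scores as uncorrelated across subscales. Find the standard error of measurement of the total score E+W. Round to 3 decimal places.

Var(total) = 226.72 + 43.0848 = 269.805.
True-score variance = 133.958 + 43.0848 = 177.043, so reliability = 0.6562.
Error variance = 269.805 − 177.043 = 92.7616; SEM = √92.7616 = 9.631.

9.631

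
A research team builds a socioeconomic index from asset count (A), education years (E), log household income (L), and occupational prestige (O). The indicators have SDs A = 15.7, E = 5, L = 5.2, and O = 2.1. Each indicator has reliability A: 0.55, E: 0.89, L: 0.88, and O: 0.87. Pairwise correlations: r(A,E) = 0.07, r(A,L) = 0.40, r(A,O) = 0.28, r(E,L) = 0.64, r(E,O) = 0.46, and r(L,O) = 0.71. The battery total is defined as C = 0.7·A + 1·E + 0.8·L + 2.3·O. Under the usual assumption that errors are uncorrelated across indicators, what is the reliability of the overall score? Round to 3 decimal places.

Var(C) = 0.7²·15.7² + 5² + 0.8²·5.2² + 2.3²·2.1² + 2·[0.7·15.7·5·0.07 + 0.56·15.7·5.2·0.40 + 1.61·15.7·2.1·0.28 + 0.8·5·5.2·0.64 + 2.3·5·2.1·0.46 + 1.84·5.2·2.1·0.71] = 186.415 + 151.367 = 337.782.
With uncorrelated errors the cross-covariances are all true-score covariance, so they carry over unchanged; only the diagonal terms shrink to ρᵢσᵢ².
True-score variance = [0.7²·15.7²·0.55 + 5²·0.89 + 0.8²·5.2²·0.88 + 2.3²·2.1²·0.87] + 151.367 = 124.204 + 151.367 = 275.571.
Reliability = 275.571 / 337.782 = 0.816.

0.816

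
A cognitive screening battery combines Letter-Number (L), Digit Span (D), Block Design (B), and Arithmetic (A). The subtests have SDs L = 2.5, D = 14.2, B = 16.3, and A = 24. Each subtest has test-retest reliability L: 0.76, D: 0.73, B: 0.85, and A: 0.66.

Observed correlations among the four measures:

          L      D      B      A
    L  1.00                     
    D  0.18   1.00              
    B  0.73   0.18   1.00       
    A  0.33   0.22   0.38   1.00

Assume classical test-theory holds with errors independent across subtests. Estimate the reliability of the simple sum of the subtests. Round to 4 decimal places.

Var(L+D+B+A) = 2.5² + 14.2² + 16.3² + 24² + 2·[2.5·14.2·0.18 + 2.5·16.3·0.73 + 2.5·24·0.33 + 14.2·16.3·0.18 + 14.2·24·0.22 + 16.3·24·0.38] = 1049.58 + 642.465 = 1692.04.
Under uncorrelated errors the observed covariances equal the true-score covariances, so only the own-variance terms attenuate.
True-score variance = [2.5²·0.76 + 14.2²·0.73 + 16.3²·0.85 + 24²·0.66] + 642.465 = 757.944 + 642.465 = 1400.41.
Reliability = 1400.41 / 1692.04 = 0.8276.

0.8276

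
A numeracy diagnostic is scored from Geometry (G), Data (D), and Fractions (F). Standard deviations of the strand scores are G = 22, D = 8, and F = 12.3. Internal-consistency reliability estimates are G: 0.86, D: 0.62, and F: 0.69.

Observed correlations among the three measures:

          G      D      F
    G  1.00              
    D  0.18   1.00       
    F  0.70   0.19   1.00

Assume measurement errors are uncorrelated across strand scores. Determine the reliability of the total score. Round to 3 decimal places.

Var(G+D+F) = 22² + 8² + 12.3² + 2·[22·8·0.18 + 22·12.3·0.70 + 8·12.3·0.19] = 699.29 + 479.592 = 1178.88.
Because errors are independent across components, Cov(Tᵢ,Tⱼ) = Cov(Xᵢ,Xⱼ); the off-diagonal part of the true-score variance is the same as above.
True-score variance = [22²·0.86 + 8²·0.62 + 12.3²·0.69] + 479.592 = 560.31 + 479.592 = 1039.9.
Reliability = 1039.9 / 1178.88 = 0.882.

0.882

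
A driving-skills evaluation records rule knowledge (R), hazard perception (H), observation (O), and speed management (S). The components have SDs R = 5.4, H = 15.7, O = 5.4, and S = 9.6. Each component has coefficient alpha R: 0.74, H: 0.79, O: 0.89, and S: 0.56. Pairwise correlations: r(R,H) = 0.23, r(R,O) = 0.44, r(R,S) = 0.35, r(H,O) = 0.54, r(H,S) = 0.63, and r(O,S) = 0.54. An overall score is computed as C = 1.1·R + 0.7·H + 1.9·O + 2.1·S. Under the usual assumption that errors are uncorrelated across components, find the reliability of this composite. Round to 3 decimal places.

Var(C) = 1.1²·5.4² + 0.7²·15.7² + 1.9²·5.4² + 2.1²·9.6² + 2·[0.77·5.4·15.7·0.23 + 2.09·5.4·5.4·0.44 + 2.31·5.4·9.6·0.35 + 1.33·15.7·5.4·0.54 + 1.47·15.7·9.6·0.63 + 3.99·5.4·9.6·0.54] = 667.757 + 791.816 = 1459.57.
Under uncorrelated errors the observed covariances equal the true-score covariances, so only the own-variance terms attenuate.
True-score variance = [1.1²·5.4²·0.74 + 0.7²·15.7²·0.79 + 1.9²·5.4²·0.89 + 2.1²·9.6²·0.56] + 791.816 = 442.813 + 791.816 = 1234.63.
Reliability = 1234.63 / 1459.57 = 0.846.

0.846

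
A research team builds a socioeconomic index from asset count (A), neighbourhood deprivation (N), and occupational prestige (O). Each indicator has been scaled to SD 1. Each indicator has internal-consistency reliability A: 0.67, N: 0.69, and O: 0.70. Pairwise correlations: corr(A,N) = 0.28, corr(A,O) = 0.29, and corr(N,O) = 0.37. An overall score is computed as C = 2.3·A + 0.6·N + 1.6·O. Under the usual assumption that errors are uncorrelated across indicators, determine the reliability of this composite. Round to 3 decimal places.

Var(C) = 2.3² + 0.6² + 1.6² + 2·[1.38·0.28 + 3.68·0.29 + 0.96·0.37] = 8.21 + 3.6176 = 11.8276.
Under uncorrelated errors the observed covariances equal the true-score covariances, so only the own-variance terms attenuate.
True-score variance = [2.3²·0.67 + 0.6²·0.69 + 1.6²·0.70] + 3.6176 = 5.5847 + 3.6176 = 9.2023.
Reliability = 9.2023 / 11.8276 = 0.778.

0.778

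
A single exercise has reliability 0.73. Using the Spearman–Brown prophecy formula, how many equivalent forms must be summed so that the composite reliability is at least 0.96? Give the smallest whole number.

k ≥ ρ*(1−ρ₁)/(ρ₁(1−ρ*)) = 0.96·0.27 / (0.73·0.04) = 8.877.
Smallest integer k = 9.

9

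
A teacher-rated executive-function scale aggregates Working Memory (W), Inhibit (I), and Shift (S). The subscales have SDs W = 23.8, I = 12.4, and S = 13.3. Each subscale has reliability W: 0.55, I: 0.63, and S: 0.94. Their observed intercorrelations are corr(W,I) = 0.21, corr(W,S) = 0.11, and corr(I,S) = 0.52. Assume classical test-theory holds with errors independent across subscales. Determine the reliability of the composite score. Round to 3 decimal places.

0.745

Var(W+I+S) = 23.8² + 12.4² + 13.3² + 2·[23.8·12.4·0.21 + 23.8·13.3·0.11 + 12.4·13.3·0.52] = 897.09 + 365.106 = 1262.2.
Because errors are independent across components, Cov(Tᵢ,Tⱼ) = Cov(Xᵢ,Xⱼ); the off-diagonal part of the true-score variance is the same as above.
True-score variance = [23.8²·0.55 + 12.4²·0.63 + 13.3²·0.94] + 365.106 = 574.687 + 365.106 = 939.793.
Reliability = 939.793 / 1262.2 = 0.745.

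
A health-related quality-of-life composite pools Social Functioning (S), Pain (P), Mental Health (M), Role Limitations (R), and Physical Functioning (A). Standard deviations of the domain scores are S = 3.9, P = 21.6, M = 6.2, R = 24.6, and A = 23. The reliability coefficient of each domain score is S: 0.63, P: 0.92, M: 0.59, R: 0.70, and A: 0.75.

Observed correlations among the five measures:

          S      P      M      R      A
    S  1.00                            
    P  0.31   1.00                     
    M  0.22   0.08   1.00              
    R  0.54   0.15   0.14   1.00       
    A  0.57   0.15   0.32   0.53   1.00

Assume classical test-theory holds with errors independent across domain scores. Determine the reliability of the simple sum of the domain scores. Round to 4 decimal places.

0.8753

Var(S+P+M+R+A) = 3.9² + 21.6² + 6.2² + 24.6² + 23² + 2·[3.9·21.6·0.31 + 3.9·6.2·0.22 + 3.9·24.6·0.54 + 3.9·23·0.57 + 21.6·6.2·0.08 + 21.6·24.6·0.15 + 21.6·23·0.15 + 6.2·24.6·0.14 + 6.2·23·0.32 + 24.6·23·0.53] = 1654.37 + 1332.33 = 2986.7.
Because errors are independent across components, Cov(Tᵢ,Tⱼ) = Cov(Xᵢ,Xⱼ); the off-diagonal part of the true-score variance is the same as above.
True-score variance = [3.9²·0.63 + 21.6²·0.92 + 6.2²·0.59 + 24.6²·0.70 + 23²·0.75] + 1332.33 = 1281.86 + 1332.33 = 2614.19.
Reliability = 2614.19 / 2986.7 = 0.8753.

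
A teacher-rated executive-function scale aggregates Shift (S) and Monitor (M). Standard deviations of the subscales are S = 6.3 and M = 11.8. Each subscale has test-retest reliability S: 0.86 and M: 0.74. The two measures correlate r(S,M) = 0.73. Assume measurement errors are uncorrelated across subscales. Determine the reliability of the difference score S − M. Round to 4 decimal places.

Var(S−M) = 6.3² + 11.8² − 2·6.3·11.8·0.73 = 178.93 − 108.536 = 70.3936.
Because errors are independent across components, Cov(Tᵢ,Tⱼ) = Cov(Xᵢ,Xⱼ); the off-diagonal part of the true-score variance is the same as above.
True-score variance = [6.3²·0.86 + 11.8²·0.74] − 108.536 = 137.171 − 108.536 = 28.6346.
Reliability = 28.6346 / 70.3936 = 0.4068.

0.4068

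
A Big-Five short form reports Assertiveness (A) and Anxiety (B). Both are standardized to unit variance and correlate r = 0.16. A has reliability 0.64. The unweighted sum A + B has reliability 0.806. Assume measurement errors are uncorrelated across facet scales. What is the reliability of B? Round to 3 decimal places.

0.910

Var(A+B) = 2 + 2·0.16 = 2.320.
True-score variance = ρ_A + ρ_B + 2·0.16, so 0.806 = (0.64 + ρ_B + 0.32) / 2.320.
ρ_B = 0.806·2.320 − 0.64 − 0.32 = 0.910.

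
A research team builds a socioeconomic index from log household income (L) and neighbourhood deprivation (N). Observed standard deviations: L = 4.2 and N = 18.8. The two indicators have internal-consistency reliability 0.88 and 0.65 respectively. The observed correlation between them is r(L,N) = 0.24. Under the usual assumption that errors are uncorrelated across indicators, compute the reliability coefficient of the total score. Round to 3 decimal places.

0.692

Var(L+N) = 4.2² + 18.8² + 2·[4.2·18.8·0.24] = 371.08 + 37.9008 = 408.981.
With uncorrelated errors the cross-covariances are all true-score covariance, so they carry over unchanged; only the diagonal terms shrink to ρᵢσᵢ².
True-score variance = [4.2²·0.88 + 18.8²·0.65] + 37.9008 = 245.259 + 37.9008 = 283.16.
Reliability = 283.16 / 408.981 = 0.692.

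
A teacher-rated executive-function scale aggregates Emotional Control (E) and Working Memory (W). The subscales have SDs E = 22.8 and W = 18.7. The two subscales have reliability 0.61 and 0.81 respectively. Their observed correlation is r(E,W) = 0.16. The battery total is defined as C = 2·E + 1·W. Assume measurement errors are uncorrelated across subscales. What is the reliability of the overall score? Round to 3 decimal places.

Var(C) = 2²·22.8² + 18.7² + 2·[2·22.8·18.7·0.16] = 2429.05 + 272.87 = 2701.92.
Under uncorrelated errors the observed covariances equal the true-score covariances, so only the own-variance terms attenuate.
True-score variance = [2²·22.8²·0.61 + 18.7²·0.81] + 272.87 = 1551.66 + 272.87 = 1824.53.
Reliability = 1824.53 / 2701.92 = 0.675.

0.675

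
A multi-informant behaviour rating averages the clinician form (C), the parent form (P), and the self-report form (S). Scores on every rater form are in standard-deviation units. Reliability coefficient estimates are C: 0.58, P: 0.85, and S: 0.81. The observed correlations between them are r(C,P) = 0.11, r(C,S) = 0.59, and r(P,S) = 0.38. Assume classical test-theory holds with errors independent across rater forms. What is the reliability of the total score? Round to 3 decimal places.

0.853

Var(C+P+S) = 3 + 2·[0.11 + 0.59 + 0.38] = 3 + 2.16 = 5.16.
Because errors are independent across components, Cov(Tᵢ,Tⱼ) = Cov(Xᵢ,Xⱼ); the off-diagonal part of the true-score variance is the same as above.
True-score variance = [0.58 + 0.85 + 0.81] + 2.16 = 2.24 + 2.16 = 4.4.
Reliability = 4.4 / 5.16 = 0.853.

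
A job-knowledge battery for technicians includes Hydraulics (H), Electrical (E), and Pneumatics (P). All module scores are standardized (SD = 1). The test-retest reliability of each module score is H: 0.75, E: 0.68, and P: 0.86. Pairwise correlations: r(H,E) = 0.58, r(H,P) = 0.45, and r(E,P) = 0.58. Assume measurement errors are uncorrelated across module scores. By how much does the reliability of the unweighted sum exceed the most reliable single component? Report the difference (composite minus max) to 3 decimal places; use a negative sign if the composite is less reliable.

Var(sum) = 3 + 3.22 = 6.22; true-score variance = 2.29 + 3.22 = 5.51; composite reliability = 0.8859.
Max component reliability = 0.8600.
Difference = 0.8859 − 0.8600 = 0.026.

0.026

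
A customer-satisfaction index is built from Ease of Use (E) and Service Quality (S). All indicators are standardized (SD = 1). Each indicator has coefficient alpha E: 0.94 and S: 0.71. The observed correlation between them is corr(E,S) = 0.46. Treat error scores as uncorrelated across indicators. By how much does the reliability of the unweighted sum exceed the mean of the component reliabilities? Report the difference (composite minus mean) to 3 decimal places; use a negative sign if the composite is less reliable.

Var(sum) = 2 + 0.92 = 2.92; true-score variance = 1.65 + 0.92 = 2.57; composite reliability = 0.8801.
Mean component reliability = 0.8250.
Difference = 0.8801 − 0.8250 = 0.055.

0.055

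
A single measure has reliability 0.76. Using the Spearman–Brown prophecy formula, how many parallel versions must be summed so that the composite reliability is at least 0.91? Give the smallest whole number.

k ≥ ρ*(1−ρ₁)/(ρ₁(1−ρ*)) = 0.91·0.24 / (0.76·0.09) = 3.193.
Smallest integer k = 4.

4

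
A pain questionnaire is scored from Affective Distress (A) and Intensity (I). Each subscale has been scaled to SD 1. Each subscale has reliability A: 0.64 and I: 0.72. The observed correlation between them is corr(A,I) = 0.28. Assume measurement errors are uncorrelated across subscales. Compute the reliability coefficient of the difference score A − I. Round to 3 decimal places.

Var(A−I) = 1 + 1 − 2·0.28 = 2 − 0.56 = 1.44.
Because errors are independent across components, Cov(Tᵢ,Tⱼ) = Cov(Xᵢ,Xⱼ); the off-diagonal part of the true-score variance is the same as above.
True-score variance = [0.64 + 0.72] − 0.56 = 1.36 − 0.56 = 0.8.
Reliability = 0.8 / 1.44 = 0.556.

0.556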